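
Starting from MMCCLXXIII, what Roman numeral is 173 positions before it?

MMCCLXXIII = 2273
2273 - 173 = 2100

MMC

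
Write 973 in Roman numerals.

Convert 973 to Roman numerals:
  973 contains 1×900 (CM)
  73 contains 1×50 (L)
  23 contains 2×10 (XX)
  3 contains 3×1 (III)

CMLXXIII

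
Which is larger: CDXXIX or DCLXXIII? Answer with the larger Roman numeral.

CDXXIX = 429
DCLXXIII = 673
673 is larger

DCLXXIII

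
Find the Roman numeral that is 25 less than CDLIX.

CDLIX = 459
459 - 25 = 434

CDXXXIV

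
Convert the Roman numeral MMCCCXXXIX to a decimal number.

MMCCCXXXIX: M=1000, M=1000, C=100, C=100, C=100, X=10, X=10, X=10, IX=9
1000 + 1000 + 100 + 100 + 100 + 10 + 10 + 10 + 9 = 2339

2339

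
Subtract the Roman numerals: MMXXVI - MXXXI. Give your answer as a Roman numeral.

MMXXVI = 2026
MXXXI = 1031
2026 - 1031 = 995

CMXCV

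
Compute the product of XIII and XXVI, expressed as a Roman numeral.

XIII = 13
XXVI = 26
13 × 26 = 338

CCCXXXVIII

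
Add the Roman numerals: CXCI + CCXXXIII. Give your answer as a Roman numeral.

CXCI = 191
CCXXXIII = 233
191 + 233 = 424

CDXXIV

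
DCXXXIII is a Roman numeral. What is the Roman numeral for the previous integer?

DCXXXIII = 633, so the previous integer is 633 - 1 = 632

DCXXXII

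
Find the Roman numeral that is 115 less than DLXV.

DLXV = 565
565 - 115 = 450

CDL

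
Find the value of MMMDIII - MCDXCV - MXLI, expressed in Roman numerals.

MMMDIII = 3503, MCDXCV = 1495, MXLI = 1041
3503 - 1495 = 2008
2008 - 1041 = 967

CMLXVII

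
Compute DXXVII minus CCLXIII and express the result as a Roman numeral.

DXXVII = 527
CCLXIII = 263
527 - 263 = 264

CCLXIV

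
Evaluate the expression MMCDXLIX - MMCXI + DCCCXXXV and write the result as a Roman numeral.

MMCDXLIX = 2449, MMCXI = 2111, DCCCXXXV = 835
2449 - 2111 = 338
338 + 835 = 1173

MCLXXIII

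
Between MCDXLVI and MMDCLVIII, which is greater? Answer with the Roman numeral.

MCDXLVI = 1446
MMDCLVIII = 2658
2658 is larger

MMDCLVIII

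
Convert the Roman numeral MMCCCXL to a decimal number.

MMCCCXL: M=1000, M=1000, C=100, C=100, C=100, XL=40
1000 + 1000 + 100 + 100 + 100 + 40 = 2340

2340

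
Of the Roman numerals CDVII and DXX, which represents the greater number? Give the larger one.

CDVII = 407
DXX = 520
520 is larger

DXX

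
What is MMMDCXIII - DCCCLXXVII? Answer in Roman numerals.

MMMDCXIII = 3613
DCCCLXXVII = 877
3613 - 877 = 2736

MMDCCXXXVI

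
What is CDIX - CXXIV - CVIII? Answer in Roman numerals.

CDIX = 409, CXXIV = 124, CVIII = 108
409 - 124 = 285
285 - 108 = 177

CLXXVII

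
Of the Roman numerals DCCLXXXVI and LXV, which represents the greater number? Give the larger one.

DCCLXXXVI = 786
LXV = 65
786 is larger

DCCLXXXVI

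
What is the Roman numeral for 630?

Convert 630 to Roman numerals:
  630 contains 1×500 (D)
  130 contains 1×100 (C)
  30 contains 3×10 (XXX)

DCXXX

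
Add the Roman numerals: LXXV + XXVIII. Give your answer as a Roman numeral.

LXXV = 75
XXVIII = 28
75 + 28 = 103

CIII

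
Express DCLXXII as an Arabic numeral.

DCLXXII: D=500, C=100, L=50, X=10, X=10, I=1, I=1
500 + 100 + 50 + 10 + 10 + 1 + 1 = 672

672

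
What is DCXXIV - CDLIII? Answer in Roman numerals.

DCXXIV = 624
CDLIII = 453
624 - 453 = 171

CLXXI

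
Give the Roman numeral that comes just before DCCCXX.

DCCCXX = 820; previous is 819

DCCCXIX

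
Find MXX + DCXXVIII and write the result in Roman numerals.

MXX = 1020
DCXXVIII = 628
1020 + 628 = 1648

MDCXLVIII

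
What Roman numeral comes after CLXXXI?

CLXXXI = 181, so the next integer is 181 + 1 = 182

CLXXXII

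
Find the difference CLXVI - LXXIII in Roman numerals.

CLXVI = 166
LXXIII = 73
166 - 73 = 93

XCIII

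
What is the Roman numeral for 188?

Convert 188 to Roman numerals:
  188 contains 1×100 (C)
  88 contains 1×50 (L)
  38 contains 3×10 (XXX)
  8 contains 1×5 (V)
  3 contains 3×1 (III)

CLXXXVIII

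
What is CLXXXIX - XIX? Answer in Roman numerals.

CLXXXIX = 189
XIX = 19
189 - 19 = 170

CLXX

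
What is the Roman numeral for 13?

Convert 13 to Roman numerals:
  13 contains 1×10 (X)
  3 contains 3×1 (III)

XIII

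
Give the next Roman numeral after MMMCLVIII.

MMMCLVIII = 3158; next is 3159

MMMCLIX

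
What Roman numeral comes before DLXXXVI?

DLXXXVI = 586, so the previous integer is 586 - 1 = 585

DLXXXV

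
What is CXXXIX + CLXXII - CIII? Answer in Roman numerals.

CXXXIX = 139, CLXXII = 172, CIII = 103
139 + 172 = 311
311 - 103 = 208

CCVIII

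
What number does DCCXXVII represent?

DCCXXVII: D=500, C=100, C=100, X=10, X=10, V=5, I=1, I=1
500 + 100 + 100 + 10 + 10 + 5 + 1 + 1 = 727

727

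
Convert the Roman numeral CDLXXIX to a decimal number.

CDLXXIX: CD=400, L=50, X=10, X=10, IX=9
400 + 50 + 10 + 10 + 9 = 479

479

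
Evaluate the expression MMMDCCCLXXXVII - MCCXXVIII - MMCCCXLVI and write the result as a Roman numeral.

MMMDCCCLXXXVII = 3887, MCCXXVIII = 1228, MMCCCXLVI = 2346
3887 - 1228 = 2659
2659 - 2346 = 313

CCCXIII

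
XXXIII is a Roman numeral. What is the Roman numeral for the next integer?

XXXIII = 33; next is 34

XXXIV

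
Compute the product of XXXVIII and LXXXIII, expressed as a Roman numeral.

XXXVIII = 38
LXXXIII = 83
38 × 83 = 3154

MMMCLIV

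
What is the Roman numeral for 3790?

Convert 3790 to Roman numerals:
  3790 contains 3×1000 (MMM)
  790 contains 1×500 (D)
  290 contains 2×100 (CC)
  90 contains 1×90 (XC)

MMMDCCXC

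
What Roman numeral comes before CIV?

CIV = 104; previous is 103

CIII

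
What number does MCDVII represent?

MCDVII: M=1000, CD=400, V=5, I=1, I=1
1000 + 400 + 5 + 1 + 1 = 1407

1407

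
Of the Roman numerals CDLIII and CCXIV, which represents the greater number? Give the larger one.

CDLIII = 453
CCXIV = 214
453 is larger

CDLIII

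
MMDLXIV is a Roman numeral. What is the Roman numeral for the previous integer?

MMDLXIV = 2564; previous is 2563

MMDLXIII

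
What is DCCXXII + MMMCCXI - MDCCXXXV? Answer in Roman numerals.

DCCXXII = 722, MMMCCXI = 3211, MDCCXXXV = 1735
722 + 3211 = 3933
3933 - 1735 = 2198

MMCXCVIII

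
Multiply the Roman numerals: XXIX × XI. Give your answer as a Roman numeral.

XXIX = 29
XI = 11
29 × 11 = 319

CCCXIX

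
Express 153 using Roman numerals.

Convert 153 to Roman numerals:
  153 contains 1×100 (C)
  53 contains 1×50 (L)
  3 contains 3×1 (III)

CLIII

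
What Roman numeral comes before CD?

CD = 400; previous is 399

CCCXCIX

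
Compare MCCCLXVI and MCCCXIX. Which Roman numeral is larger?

MCCCLXVI = 1366
MCCCXIX = 1319
1366 is larger

MCCCLXVI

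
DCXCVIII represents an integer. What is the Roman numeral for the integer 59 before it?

DCXCVIII = 698
698 - 59 = 639

DCXXXIX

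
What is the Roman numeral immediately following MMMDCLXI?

MMMDCLXI = 3661, so the next integer is 3661 + 1 = 3662

MMMDCLXII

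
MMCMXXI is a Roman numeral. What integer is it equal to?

MMCMXXI: M=1000, M=1000, CM=900, X=10, X=10, I=1
1000 + 1000 + 900 + 10 + 10 + 1 = 2921

2921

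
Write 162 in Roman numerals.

Convert 162 to Roman numerals:
  162 contains 1×100 (C)
  62 contains 1×50 (L)
  12 contains 1×10 (X)
  2 contains 2×1 (II)

CLXII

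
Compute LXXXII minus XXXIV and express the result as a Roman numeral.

LXXXII = 82
XXXIV = 34
82 - 34 = 48

XLVIII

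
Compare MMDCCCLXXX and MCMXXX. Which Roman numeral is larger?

MMDCCCLXXX = 2880
MCMXXX = 1930
2880 is larger

MMDCCCLXXX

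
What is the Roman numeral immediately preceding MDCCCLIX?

MDCCCLIX = 1859, so the previous integer is 1859 - 1 = 1858

MDCCCLVIII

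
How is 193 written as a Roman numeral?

Convert 193 to Roman numerals:
  193 contains 1×100 (C)
  93 contains 1×90 (XC)
  3 contains 3×1 (III)

CXCIII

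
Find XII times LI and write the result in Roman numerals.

XII = 12
LI = 51
12 × 51 = 612

DCXII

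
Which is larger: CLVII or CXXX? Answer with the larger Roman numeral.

CLVII = 157
CXXX = 130
157 is larger

CLVII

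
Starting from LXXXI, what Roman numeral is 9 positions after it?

LXXXI = 81
81 + 9 = 90

XC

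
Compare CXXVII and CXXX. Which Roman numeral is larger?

CXXVII = 127
CXXX = 130
130 is larger

CXXX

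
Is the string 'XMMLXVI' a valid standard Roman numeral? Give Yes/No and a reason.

'XMMLXVI': Invalid subtractive combination: XM

No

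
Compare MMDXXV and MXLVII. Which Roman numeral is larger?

MMDXXV = 2525
MXLVII = 1047
2525 is larger

MMDXXV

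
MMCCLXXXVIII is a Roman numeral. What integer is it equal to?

MMCCLXXXVIII: M=1000, M=1000, C=100, C=100, L=50, X=10, X=10, X=10, V=5, I=1, I=1, I=1
1000 + 1000 + 100 + 100 + 50 + 10 + 10 + 10 + 5 + 1 + 1 + 1 = 2288

2288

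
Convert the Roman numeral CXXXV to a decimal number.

CXXXV: C=100, X=10, X=10, X=10, V=5
100 + 10 + 10 + 10 + 5 = 135

135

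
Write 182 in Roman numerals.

Convert 182 to Roman numerals:
  182 contains 1×100 (C)
  82 contains 1×50 (L)
  32 contains 3×10 (XXX)
  2 contains 2×1 (II)

CLXXXII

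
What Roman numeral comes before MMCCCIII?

MMCCCIII = 2303; previous is 2302

MMCCCII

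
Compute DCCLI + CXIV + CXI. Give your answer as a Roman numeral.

DCCLI = 751, CXIV = 114, CXI = 111
751 + 114 = 865
865 + 111 = 976

CMLXXVI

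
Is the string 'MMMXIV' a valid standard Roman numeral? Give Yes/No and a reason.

'MMMXIV': Check the rules: uses only the symbols I, V, X, L, C, D, M; no symbol is repeated more than three times in a row; V, L and D each appear at most once; the only place a smaller symbol precedes a larger one is the allowed subtractive pair IV, the symbol right after such a pair (if any) is smaller than the pair's first symbol, and otherwise the values never increase from left to right. Value: M (1000) + M (1000) + M (1000) + X (10) + IV (4) = 3014. So it is a valid standard Roman numeral.

Yes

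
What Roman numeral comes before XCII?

XCII = 92, so the previous integer is 92 - 1 = 91

XCI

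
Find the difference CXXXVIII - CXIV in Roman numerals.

CXXXVIII = 138
CXIV = 114
138 - 114 = 24

XXIV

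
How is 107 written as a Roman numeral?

Convert 107 to Roman numerals:
  107 contains 1×100 (C)
  7 contains 1×5 (V)
  2 contains 2×1 (II)

CVII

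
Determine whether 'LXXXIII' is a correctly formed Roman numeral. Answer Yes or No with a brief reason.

'LXXXIII': Check the rules: uses only the symbols I, V, X, L, C, D, M; no symbol is repeated more than three times in a row; V, L and D each appear at most once; no smaller symbol precedes a larger one (values never increase from left to right). Value: L (50) + X (10) + X (10) + X (10) + I (1) + I (1) + I (1) = 83. So it is a valid standard Roman numeral.

Yes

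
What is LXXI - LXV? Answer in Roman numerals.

LXXI = 71
LXV = 65
71 - 65 = 6

VI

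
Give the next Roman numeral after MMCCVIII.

MMCCVIII = 2208; next is 2209

MMCCIX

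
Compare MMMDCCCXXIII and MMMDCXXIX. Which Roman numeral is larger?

MMMDCCCXXIII = 3823
MMMDCXXIX = 3629
3823 is larger

MMMDCCCXXIII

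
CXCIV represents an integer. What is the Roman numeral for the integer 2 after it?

CXCIV = 194
194 + 2 = 196

CXCVI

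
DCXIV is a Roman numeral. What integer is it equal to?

DCXIV: D=500, C=100, X=10, IV=4
500 + 100 + 10 + 4 = 614

614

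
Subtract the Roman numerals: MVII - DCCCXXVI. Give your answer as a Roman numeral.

MVII = 1007
DCCCXXVI = 826
1007 - 826 = 181

CLXXXI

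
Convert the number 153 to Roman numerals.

Convert 153 to Roman numerals:
  153 contains 1×100 (C)
  53 contains 1×50 (L)
  3 contains 3×1 (III)

CLIII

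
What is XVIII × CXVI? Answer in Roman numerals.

XVIII = 18
CXVI = 116
18 × 116 = 2088

MMLXXXVIII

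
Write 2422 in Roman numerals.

Convert 2422 to Roman numerals:
  2422 contains 2×1000 (MM)
  422 contains 1×400 (CD)
  22 contains 2×10 (XX)
  2 contains 2×1 (II)

MMCDXXII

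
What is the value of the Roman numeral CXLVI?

CXLVI: C=100, XL=40, V=5, I=1
100 + 40 + 5 + 1 = 146

146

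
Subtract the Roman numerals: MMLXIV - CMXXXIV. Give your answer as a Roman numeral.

MMLXIV = 2064
CMXXXIV = 934
2064 - 934 = 1130

MCXXX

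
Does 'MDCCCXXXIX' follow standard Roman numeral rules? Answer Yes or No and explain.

'MDCCCXXXIX': Check the rules: uses only the symbols I, V, X, L, C, D, M; no symbol is repeated more than three times in a row; V, L and D each appear at most once; the only place a smaller symbol precedes a larger one is the allowed subtractive pair IX, the symbol right after such a pair (if any) is smaller than the pair's first symbol, and otherwise the values never increase from left to right. Value: M (1000) + D (500) + C (100) + C (100) + C (100) + X (10) + X (10) + X (10) + IX (9) = 1839. So it is a valid standard Roman numeral.

Yes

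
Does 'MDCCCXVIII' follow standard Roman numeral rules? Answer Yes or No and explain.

'MDCCCXVIII': Check the rules: uses only the symbols I, V, X, L, C, D, M; no symbol is repeated more than three times in a row; V, L and D each appear at most once; no smaller symbol precedes a larger one (values never increase from left to right). Value: M (1000) + D (500) + C (100) + C (100) + C (100) + X (10) + V (5) + I (1) + I (1) + I (1) = 1818. So it is a valid standard Roman numeral.

Yes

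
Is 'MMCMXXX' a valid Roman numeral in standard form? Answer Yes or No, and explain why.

'MMCMXXX': Check the rules: uses only the symbols I, V, X, L, C, D, M; no symbol is repeated more than three times in a row; V, L and D each appear at most once; the only place a smaller symbol precedes a larger one is the allowed subtractive pair CM, the symbol right after such a pair (if any) is smaller than the pair's first symbol, and otherwise the values never increase from left to right. Value: M (1000) + M (1000) + CM (900) + X (10) + X (10) + X (10) = 2930. So it is a valid standard Roman numeral.

Yes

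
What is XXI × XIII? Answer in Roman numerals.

XXI = 21
XIII = 13
21 × 13 = 273

CCLXXIII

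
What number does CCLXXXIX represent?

CCLXXXIX: C=100, C=100, L=50, X=10, X=10, X=10, IX=9
100 + 100 + 50 + 10 + 10 + 10 + 9 = 289

289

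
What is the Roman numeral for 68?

Convert 68 to Roman numerals:
  68 contains 1×50 (L)
  18 contains 1×10 (X)
  8 contains 1×5 (V)
  3 contains 3×1 (III)

LXVIII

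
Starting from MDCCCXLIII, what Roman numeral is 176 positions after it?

MDCCCXLIII = 1843
1843 + 176 = 2019

MMXIX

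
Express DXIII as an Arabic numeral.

DXIII: D=500, X=10, I=1, I=1, I=1
500 + 10 + 1 + 1 + 1 = 513

513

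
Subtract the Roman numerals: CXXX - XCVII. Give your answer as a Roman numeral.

CXXX = 130
XCVII = 97
130 - 97 = 33

XXXIII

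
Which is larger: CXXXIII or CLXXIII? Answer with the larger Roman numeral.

CXXXIII = 133
CLXXIII = 173
173 is larger

CLXXIII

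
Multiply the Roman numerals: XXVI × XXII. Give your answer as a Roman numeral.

XXVI = 26
XXII = 22
26 × 22 = 572

DLXXII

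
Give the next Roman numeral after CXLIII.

CXLIII = 143; next is 144

CXLIV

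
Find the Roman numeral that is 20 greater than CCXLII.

CCXLII = 242
242 + 20 = 262

CCLXII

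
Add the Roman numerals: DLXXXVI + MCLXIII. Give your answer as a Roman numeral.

DLXXXVI = 586
MCLXIII = 1163
586 + 1163 = 1749

MDCCXLIX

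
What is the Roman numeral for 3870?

Convert 3870 to Roman numerals:
  3870 contains 3×1000 (MMM)
  870 contains 1×500 (D)
  370 contains 3×100 (CCC)
  70 contains 1×50 (L)
  20 contains 2×10 (XX)

MMMDCCCLXX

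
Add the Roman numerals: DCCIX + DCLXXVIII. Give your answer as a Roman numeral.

DCCIX = 709
DCLXXVIII = 678
709 + 678 = 1387

MCCCLXXXVII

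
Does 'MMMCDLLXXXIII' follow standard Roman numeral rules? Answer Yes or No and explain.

'MMMCDLLXXXIII': L should not appear more than once

No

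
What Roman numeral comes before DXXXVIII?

DXXXVIII = 538; previous is 537

DXXXVII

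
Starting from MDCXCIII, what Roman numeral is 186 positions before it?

MDCXCIII = 1693
1693 - 186 = 1507

MDVII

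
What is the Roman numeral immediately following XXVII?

XXVII = 27; next is 28

XXVIII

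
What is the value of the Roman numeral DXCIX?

DXCIX: D=500, XC=90, IX=9
500 + 90 + 9 = 599

599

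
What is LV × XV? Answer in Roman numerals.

LV = 55
XV = 15
55 × 15 = 825

DCCCXXV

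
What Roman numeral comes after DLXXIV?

DLXXIV = 574, so the next integer is 574 + 1 = 575

DLXXV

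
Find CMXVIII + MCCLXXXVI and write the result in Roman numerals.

CMXVIII = 918
MCCLXXXVI = 1286
918 + 1286 = 2204

MMCCIV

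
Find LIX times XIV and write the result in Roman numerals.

LIX = 59
XIV = 14
59 × 14 = 826

DCCCXXVI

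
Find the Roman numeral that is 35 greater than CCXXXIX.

CCXXXIX = 239
239 + 35 = 274

CCLXXIV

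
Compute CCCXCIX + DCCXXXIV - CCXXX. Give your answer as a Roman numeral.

CCCXCIX = 399, DCCXXXIV = 734, CCXXX = 230
399 + 734 = 1133
1133 - 230 = 903

CMIII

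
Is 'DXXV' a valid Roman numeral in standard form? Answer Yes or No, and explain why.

'DXXV': Check the rules: uses only the symbols I, V, X, L, C, D, M; no symbol is repeated more than three times in a row; V, L and D each appear at most once; no smaller symbol precedes a larger one (values never increase from left to right). Value: D (500) + X (10) + X (10) + V (5) = 525. So it is a valid standard Roman numeral.

Yes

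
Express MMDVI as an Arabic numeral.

MMDVI: M=1000, M=1000, D=500, V=5, I=1
1000 + 1000 + 500 + 5 + 1 = 2506

2506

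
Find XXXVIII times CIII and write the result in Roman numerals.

XXXVIII = 38
CIII = 103
38 × 103 = 3914

MMMCMXIV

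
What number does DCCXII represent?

DCCXII: D=500, C=100, C=100, X=10, I=1, I=1
500 + 100 + 100 + 10 + 1 + 1 = 712

712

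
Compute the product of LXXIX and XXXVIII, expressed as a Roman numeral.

LXXIX = 79
XXXVIII = 38
79 × 38 = 3002

MMMII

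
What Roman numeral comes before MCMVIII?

MCMVIII = 1908, so the previous integer is 1908 - 1 = 1907

MCMVII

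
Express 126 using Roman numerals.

Convert 126 to Roman numerals:
  126 contains 1×100 (C)
  26 contains 2×10 (XX)
  6 contains 1×5 (V)
  1 contains 1×1 (I)

CXXVI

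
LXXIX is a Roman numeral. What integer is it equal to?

LXXIX: L=50, X=10, X=10, IX=9
50 + 10 + 10 + 9 = 79

79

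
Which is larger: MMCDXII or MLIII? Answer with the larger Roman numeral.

MMCDXII = 2412
MLIII = 1053
2412 is larger

MMCDXII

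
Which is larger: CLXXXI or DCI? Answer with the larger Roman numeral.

CLXXXI = 181
DCI = 601
601 is larger

DCI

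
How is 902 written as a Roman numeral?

Convert 902 to Roman numerals:
  902 contains 1×900 (CM)
  2 contains 2×1 (II)

CMII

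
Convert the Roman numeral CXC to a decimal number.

CXC: C=100, XC=90
100 + 90 = 190

190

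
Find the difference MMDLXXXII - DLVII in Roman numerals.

MMDLXXXII = 2582
DLVII = 557
2582 - 557 = 2025

MMXXV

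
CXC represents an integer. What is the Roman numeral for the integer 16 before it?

CXC = 190
190 - 16 = 174

CLXXIV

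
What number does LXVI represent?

LXVI: L=50, X=10, V=5, I=1
50 + 10 + 5 + 1 = 66

66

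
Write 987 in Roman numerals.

Convert 987 to Roman numerals:
  987 contains 1×900 (CM)
  87 contains 1×50 (L)
  37 contains 3×10 (XXX)
  7 contains 1×5 (V)
  2 contains 2×1 (II)

CMLXXXVII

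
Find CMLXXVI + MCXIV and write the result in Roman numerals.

CMLXXVI = 976
MCXIV = 1114
976 + 1114 = 2090

MMXC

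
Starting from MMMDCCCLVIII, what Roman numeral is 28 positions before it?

MMMDCCCLVIII = 3858
3858 - 28 = 3830

MMMDCCCXXX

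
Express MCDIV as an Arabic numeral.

MCDIV: M=1000, CD=400, IV=4
1000 + 400 + 4 = 1404

1404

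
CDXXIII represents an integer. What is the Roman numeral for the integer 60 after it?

CDXXIII = 423
423 + 60 = 483

CDLXXXIII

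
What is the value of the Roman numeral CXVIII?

CXVIII: C=100, X=10, V=5, I=1, I=1, I=1
100 + 10 + 5 + 1 + 1 + 1 = 118

118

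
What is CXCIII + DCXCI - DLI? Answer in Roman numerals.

CXCIII = 193, DCXCI = 691, DLI = 551
193 + 691 = 884
884 - 551 = 333

CCCXXXIII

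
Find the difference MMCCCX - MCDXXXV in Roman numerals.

MMCCCX = 2310
MCDXXXV = 1435
2310 - 1435 = 875

DCCCLXXV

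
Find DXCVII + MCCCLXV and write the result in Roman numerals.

DXCVII = 597
MCCCLXV = 1365
597 + 1365 = 1962

MCMLXII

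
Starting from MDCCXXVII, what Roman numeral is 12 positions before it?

MDCCXXVII = 1727
1727 - 12 = 1715

MDCCXV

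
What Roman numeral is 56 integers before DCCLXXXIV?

DCCLXXXIV = 784
784 - 56 = 728

DCCXXVIII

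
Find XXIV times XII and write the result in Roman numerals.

XXIV = 24
XII = 12
24 × 12 = 288

CCLXXXVIII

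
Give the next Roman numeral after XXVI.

XXVI = 26, so the next integer is 26 + 1 = 27

XXVII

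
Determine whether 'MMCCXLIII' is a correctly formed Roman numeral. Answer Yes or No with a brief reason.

'MMCCXLIII': Check the rules: uses only the symbols I, V, X, L, C, D, M; no symbol is repeated more than three times in a row; V, L and D each appear at most once; the only place a smaller symbol precedes a larger one is the allowed subtractive pair XL, the symbol right after such a pair (if any) is smaller than the pair's first symbol, and otherwise the values never increase from left to right. Value: M (1000) + M (1000) + C (100) + C (100) + XL (40) + I (1) + I (1) + I (1) = 2243. So it is a valid standard Roman numeral.

Yes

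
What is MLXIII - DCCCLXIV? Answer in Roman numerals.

MLXIII = 1063
DCCCLXIV = 864
1063 - 864 = 199

CXCIX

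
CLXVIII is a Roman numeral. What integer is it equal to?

CLXVIII: C=100, L=50, X=10, V=5, I=1, I=1, I=1
100 + 50 + 10 + 5 + 1 + 1 + 1 = 168

168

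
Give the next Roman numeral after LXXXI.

LXXXI = 81, so the next integer is 81 + 1 = 82

LXXXII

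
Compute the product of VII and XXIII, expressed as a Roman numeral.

VII = 7
XXIII = 23
7 × 23 = 161

CLXI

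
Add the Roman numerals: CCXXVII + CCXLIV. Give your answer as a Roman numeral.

CCXXVII = 227
CCXLIV = 244
227 + 244 = 471

CDLXXI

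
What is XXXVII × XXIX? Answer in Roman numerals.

XXXVII = 37
XXIX = 29
37 × 29 = 1073

MLXXIII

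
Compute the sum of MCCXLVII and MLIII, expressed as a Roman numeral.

MCCXLVII = 1247
MLIII = 1053
1247 + 1053 = 2300

MMCCC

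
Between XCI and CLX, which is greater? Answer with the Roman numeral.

XCI = 91
CLX = 160
160 is larger

CLX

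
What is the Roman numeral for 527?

Convert 527 to Roman numerals:
  527 contains 1×500 (D)
  27 contains 2×10 (XX)
  7 contains 1×5 (V)
  2 contains 2×1 (II)

DXXVII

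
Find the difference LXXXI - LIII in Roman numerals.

LXXXI = 81
LIII = 53
81 - 53 = 28

XXVIII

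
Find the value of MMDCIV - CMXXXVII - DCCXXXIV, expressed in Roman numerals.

MMDCIV = 2604, CMXXXVII = 937, DCCXXXIV = 734
2604 - 937 = 1667
1667 - 734 = 933

CMXXXIII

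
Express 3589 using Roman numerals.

Convert 3589 to Roman numerals:
  3589 contains 3×1000 (MMM)
  589 contains 1×500 (D)
  89 contains 1×50 (L)
  39 contains 3×10 (XXX)
  9 contains 1×9 (IX)

MMMDLXXXIX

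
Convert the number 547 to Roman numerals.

Convert 547 to Roman numerals:
  547 contains 1×500 (D)
  47 contains 1×40 (XL)
  7 contains 1×5 (V)
  2 contains 2×1 (II)

DXLVII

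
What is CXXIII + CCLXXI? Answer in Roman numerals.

CXXIII = 123
CCLXXI = 271
123 + 271 = 394

CCCXCIV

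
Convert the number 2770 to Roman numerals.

Convert 2770 to Roman numerals:
  2770 contains 2×1000 (MM)
  770 contains 1×500 (D)
  270 contains 2×100 (CC)
  70 contains 1×50 (L)
  20 contains 2×10 (XX)

MMDCCLXX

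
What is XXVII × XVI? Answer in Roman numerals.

XXVII = 27
XVI = 16
27 × 16 = 432

CDXXXII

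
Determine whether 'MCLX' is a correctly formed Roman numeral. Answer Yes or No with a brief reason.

'MCLX': Check the rules: uses only the symbols I, V, X, L, C, D, M; no symbol is repeated more than three times in a row; V, L and D each appear at most once; no smaller symbol precedes a larger one (values never increase from left to right). Value: M (1000) + C (100) + L (50) + X (10) = 1160. So it is a valid standard Roman numeral.

Yes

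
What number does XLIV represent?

XLIV: XL=40, IV=4
40 + 4 = 44

44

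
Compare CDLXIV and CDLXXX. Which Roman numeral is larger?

CDLXIV = 464
CDLXXX = 480
480 is larger

CDLXXX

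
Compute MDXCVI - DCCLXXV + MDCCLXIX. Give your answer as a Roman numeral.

MDXCVI = 1596, DCCLXXV = 775, MDCCLXIX = 1769
1596 - 775 = 821
821 + 1769 = 2590

MMDXC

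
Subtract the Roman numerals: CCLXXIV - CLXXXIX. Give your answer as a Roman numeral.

CCLXXIV = 274
CLXXXIX = 189
274 - 189 = 85

LXXXV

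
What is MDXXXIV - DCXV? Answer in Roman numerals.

MDXXXIV = 1534
DCXV = 615
1534 - 615 = 919

CMXIX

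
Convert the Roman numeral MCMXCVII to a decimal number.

MCMXCVII: M=1000, CM=900, XC=90, V=5, I=1, I=1
1000 + 900 + 90 + 5 + 1 + 1 = 1997

1997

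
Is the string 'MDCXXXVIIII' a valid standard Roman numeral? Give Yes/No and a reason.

'MDCXXXVIIII': More than 3 consecutive I's

No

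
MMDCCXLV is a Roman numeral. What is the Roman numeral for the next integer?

MMDCCXLV = 2745; next is 2746

MMDCCXLVI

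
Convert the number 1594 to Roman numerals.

Convert 1594 to Roman numerals:
  1594 contains 1×1000 (M)
  594 contains 1×500 (D)
  94 contains 1×90 (XC)
  4 contains 1×4 (IV)

MDXCIV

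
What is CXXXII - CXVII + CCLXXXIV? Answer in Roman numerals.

CXXXII = 132, CXVII = 117, CCLXXXIV = 284
132 - 117 = 15
15 + 284 = 299

CCXCIX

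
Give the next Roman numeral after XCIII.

XCIII = 93, so the next integer is 93 + 1 = 94

XCIV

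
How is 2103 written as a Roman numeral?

Convert 2103 to Roman numerals:
  2103 contains 2×1000 (MM)
  103 contains 1×100 (C)
  3 contains 3×1 (III)

MMCIII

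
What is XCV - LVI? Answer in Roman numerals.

XCV = 95
LVI = 56
95 - 56 = 39

XXXIX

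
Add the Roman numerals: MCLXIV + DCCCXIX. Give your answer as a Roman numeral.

MCLXIV = 1164
DCCCXIX = 819
1164 + 819 = 1983

MCMLXXXIII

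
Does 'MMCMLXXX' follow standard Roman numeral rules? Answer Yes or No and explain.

'MMCMLXXX': Check the rules: uses only the symbols I, V, X, L, C, D, M; no symbol is repeated more than three times in a row; V, L and D each appear at most once; the only place a smaller symbol precedes a larger one is the allowed subtractive pair CM, the symbol right after such a pair (if any) is smaller than the pair's first symbol, and otherwise the values never increase from left to right. Value: M (1000) + M (1000) + CM (900) + L (50) + X (10) + X (10) + X (10) = 2980. So it is a valid standard Roman numeral.

Yes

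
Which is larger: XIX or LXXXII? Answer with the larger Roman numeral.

XIX = 19
LXXXII = 82
82 is larger

LXXXII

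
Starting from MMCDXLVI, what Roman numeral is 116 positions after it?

MMCDXLVI = 2446
2446 + 116 = 2562

MMDLXII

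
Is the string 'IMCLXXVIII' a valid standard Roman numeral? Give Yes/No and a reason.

'IMCLXXVIII': Invalid subtractive combination: IM

No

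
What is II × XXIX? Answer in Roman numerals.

II = 2
XXIX = 29
2 × 29 = 58

LVIII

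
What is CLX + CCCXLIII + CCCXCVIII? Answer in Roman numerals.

CLX = 160, CCCXLIII = 343, CCCXCVIII = 398
160 + 343 = 503
503 + 398 = 901

CMI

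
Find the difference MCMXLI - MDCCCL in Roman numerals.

MCMXLI = 1941
MDCCCL = 1850
1941 - 1850 = 91

XCI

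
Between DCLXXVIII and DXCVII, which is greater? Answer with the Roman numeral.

DCLXXVIII = 678
DXCVII = 597
678 is larger

DCLXXVIII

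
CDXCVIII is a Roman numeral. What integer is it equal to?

CDXCVIII: CD=400, XC=90, V=5, I=1, I=1, I=1
400 + 90 + 5 + 1 + 1 + 1 = 498

498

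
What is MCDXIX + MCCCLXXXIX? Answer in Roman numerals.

MCDXIX = 1419
MCCCLXXXIX = 1389
1419 + 1389 = 2808

MMDCCCVIII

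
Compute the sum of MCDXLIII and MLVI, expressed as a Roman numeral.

MCDXLIII = 1443
MLVI = 1056
1443 + 1056 = 2499

MMCDXCIX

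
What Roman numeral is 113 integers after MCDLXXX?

MCDLXXX = 1480
1480 + 113 = 1593

MDXCIII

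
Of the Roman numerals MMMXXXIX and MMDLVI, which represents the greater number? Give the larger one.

MMMXXXIX = 3039
MMDLVI = 2556
3039 is larger

MMMXXXIX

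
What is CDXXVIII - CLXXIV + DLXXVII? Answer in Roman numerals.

CDXXVIII = 428, CLXXIV = 174, DLXXVII = 577
428 - 174 = 254
254 + 577 = 831

DCCCXXXI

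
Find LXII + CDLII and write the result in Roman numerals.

LXII = 62
CDLII = 452
62 + 452 = 514

DXIV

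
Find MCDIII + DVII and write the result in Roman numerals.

MCDIII = 1403
DVII = 507
1403 + 507 = 1910

MCMX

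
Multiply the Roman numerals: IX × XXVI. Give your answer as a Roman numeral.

IX = 9
XXVI = 26
9 × 26 = 234

CCXXXIV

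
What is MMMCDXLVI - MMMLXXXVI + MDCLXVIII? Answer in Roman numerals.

MMMCDXLVI = 3446, MMMLXXXVI = 3086, MDCLXVIII = 1668
3446 - 3086 = 360
360 + 1668 = 2028

MMXXVIII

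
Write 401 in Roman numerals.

Convert 401 to Roman numerals:
  401 contains 1×400 (CD)
  1 contains 1×1 (I)

CDI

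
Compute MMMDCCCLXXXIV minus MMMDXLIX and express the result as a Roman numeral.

MMMDCCCLXXXIV = 3884
MMMDXLIX = 3549
3884 - 3549 = 335

CCCXXXV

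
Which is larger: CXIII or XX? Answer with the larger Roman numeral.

CXIII = 113
XX = 20
113 is larger

CXIII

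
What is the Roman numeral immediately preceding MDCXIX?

MDCXIX = 1619; previous is 1618

MDCXVIII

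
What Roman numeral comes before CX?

CX = 110; previous is 109

CIX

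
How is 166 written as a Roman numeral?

Convert 166 to Roman numerals:
  166 contains 1×100 (C)
  66 contains 1×50 (L)
  16 contains 1×10 (X)
  6 contains 1×5 (V)
  1 contains 1×1 (I)

CLXVI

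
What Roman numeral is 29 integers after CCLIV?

CCLIV = 254
254 + 29 = 283

CCLXXXIII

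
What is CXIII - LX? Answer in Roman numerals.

CXIII = 113
LX = 60
113 - 60 = 53

LIII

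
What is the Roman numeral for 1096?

Convert 1096 to Roman numerals:
  1096 contains 1×1000 (M)
  96 contains 1×90 (XC)
  6 contains 1×5 (V)
  1 contains 1×1 (I)

MXCVI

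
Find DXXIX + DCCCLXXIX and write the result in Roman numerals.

DXXIX = 529
DCCCLXXIX = 879
529 + 879 = 1408

MCDVIII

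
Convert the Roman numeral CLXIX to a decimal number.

CLXIX: C=100, L=50, X=10, IX=9
100 + 50 + 10 + 9 = 169

169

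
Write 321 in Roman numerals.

Convert 321 to Roman numerals:
  321 contains 3×100 (CCC)
  21 contains 2×10 (XX)
  1 contains 1×1 (I)

CCCXXI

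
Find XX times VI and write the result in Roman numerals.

XX = 20
VI = 6
20 × 6 = 120

CXX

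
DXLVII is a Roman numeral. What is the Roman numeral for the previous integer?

DXLVII = 547, so the previous integer is 547 - 1 = 546

DXLVI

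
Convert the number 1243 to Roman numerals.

Convert 1243 to Roman numerals:
  1243 contains 1×1000 (M)
  243 contains 2×100 (CC)
  43 contains 1×40 (XL)
  3 contains 3×1 (III)

MCCXLIII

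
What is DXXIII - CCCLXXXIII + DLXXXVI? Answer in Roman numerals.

DXXIII = 523, CCCLXXXIII = 383, DLXXXVI = 586
523 - 383 = 140
140 + 586 = 726

DCCXXVI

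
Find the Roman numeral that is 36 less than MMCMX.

MMCMX = 2910
2910 - 36 = 2874

MMDCCCLXXIV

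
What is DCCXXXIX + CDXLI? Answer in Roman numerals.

DCCXXXIX = 739
CDXLI = 441
739 + 441 = 1180

MCLXXX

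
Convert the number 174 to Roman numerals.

Convert 174 to Roman numerals:
  174 contains 1×100 (C)
  74 contains 1×50 (L)
  24 contains 2×10 (XX)
  4 contains 1×4 (IV)

CLXXIV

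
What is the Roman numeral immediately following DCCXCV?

DCCXCV = 795, so the next integer is 795 + 1 = 796

DCCXCVI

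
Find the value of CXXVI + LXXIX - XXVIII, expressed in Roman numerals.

CXXVI = 126, LXXIX = 79, XXVIII = 28
126 + 79 = 205
205 - 28 = 177

CLXXVII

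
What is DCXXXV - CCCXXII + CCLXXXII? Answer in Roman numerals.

DCXXXV = 635, CCCXXII = 322, CCLXXXII = 282
635 - 322 = 313
313 + 282 = 595

DXCV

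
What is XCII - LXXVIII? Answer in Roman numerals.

XCII = 92
LXXVIII = 78
92 - 78 = 14

XIV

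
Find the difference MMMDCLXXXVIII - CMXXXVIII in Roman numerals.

MMMDCLXXXVIII = 3688
CMXXXVIII = 938
3688 - 938 = 2750

MMDCCL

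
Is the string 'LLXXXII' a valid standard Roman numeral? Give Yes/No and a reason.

'LLXXXII': L should not appear more than once

No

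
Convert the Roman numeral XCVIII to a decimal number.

XCVIII: XC=90, V=5, I=1, I=1, I=1
90 + 5 + 1 + 1 + 1 = 98

98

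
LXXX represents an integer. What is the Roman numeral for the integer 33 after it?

LXXX = 80
80 + 33 = 113

CXIII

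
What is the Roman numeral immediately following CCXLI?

CCXLI = 241; next is 242

CCXLII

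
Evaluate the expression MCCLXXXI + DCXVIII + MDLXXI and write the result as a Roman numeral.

MCCLXXXI = 1281, DCXVIII = 618, MDLXXI = 1571
1281 + 618 = 1899
1899 + 1571 = 3470

MMMCDLXX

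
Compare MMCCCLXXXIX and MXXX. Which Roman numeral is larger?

MMCCCLXXXIX = 2389
MXXX = 1030
2389 is larger

MMCCCLXXXIX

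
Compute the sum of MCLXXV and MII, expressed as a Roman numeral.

MCLXXV = 1175
MII = 1002
1175 + 1002 = 2177

MMCLXXVII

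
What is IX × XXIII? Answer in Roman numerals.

IX = 9
XXIII = 23
9 × 23 = 207

CCVII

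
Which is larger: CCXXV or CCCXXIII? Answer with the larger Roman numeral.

CCXXV = 225
CCCXXIII = 323
323 is larger

CCCXXIII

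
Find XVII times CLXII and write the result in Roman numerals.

XVII = 17
CLXII = 162
17 × 162 = 2754

MMDCCLIV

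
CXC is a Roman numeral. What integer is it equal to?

CXC: C=100, XC=90
100 + 90 = 190

190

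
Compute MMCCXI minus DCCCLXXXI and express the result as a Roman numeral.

MMCCXI = 2211
DCCCLXXXI = 881
2211 - 881 = 1330

MCCCXXX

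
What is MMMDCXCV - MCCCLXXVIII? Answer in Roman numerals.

MMMDCXCV = 3695
MCCCLXXVIII = 1378
3695 - 1378 = 2317

MMCCCXVII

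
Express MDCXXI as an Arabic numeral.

MDCXXI: M=1000, D=500, C=100, X=10, X=10, I=1
1000 + 500 + 100 + 10 + 10 + 1 = 1621

1621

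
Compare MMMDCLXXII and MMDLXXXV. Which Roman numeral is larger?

MMMDCLXXII = 3672
MMDLXXXV = 2585
3672 is larger

MMMDCLXXII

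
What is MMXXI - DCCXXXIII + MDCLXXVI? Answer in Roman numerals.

MMXXI = 2021, DCCXXXIII = 733, MDCLXXVI = 1676
2021 - 733 = 1288
1288 + 1676 = 2964

MMCMLXIV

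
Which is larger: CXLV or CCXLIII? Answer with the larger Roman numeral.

CXLV = 145
CCXLIII = 243
243 is larger

CCXLIII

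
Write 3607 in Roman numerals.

Convert 3607 to Roman numerals:
  3607 contains 3×1000 (MMM)
  607 contains 1×500 (D)
  107 contains 1×100 (C)
  7 contains 1×5 (V)
  2 contains 2×1 (II)

MMMDCVII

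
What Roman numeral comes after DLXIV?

DLXIV = 564, so the next integer is 564 + 1 = 565

DLXV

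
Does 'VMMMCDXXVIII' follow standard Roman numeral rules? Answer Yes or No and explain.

'VMMMCDXXVIII': V should not appear more than once

No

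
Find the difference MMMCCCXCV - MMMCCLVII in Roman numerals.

MMMCCCXCV = 3395
MMMCCLVII = 3257
3395 - 3257 = 138

CXXXVIII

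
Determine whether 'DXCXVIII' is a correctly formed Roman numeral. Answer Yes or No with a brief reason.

'DXCXVIII': X cannot come right after the subtractive pair XC: once X is subtracted in XC, the next symbol must be smaller than X

No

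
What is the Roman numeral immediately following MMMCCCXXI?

MMMCCCXXI = 3321; next is 3322

MMMCCCXXII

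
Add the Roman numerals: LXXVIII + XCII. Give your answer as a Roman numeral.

LXXVIII = 78
XCII = 92
78 + 92 = 170

CLXX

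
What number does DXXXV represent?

DXXXV: D=500, X=10, X=10, X=10, V=5
500 + 10 + 10 + 10 + 5 = 535

535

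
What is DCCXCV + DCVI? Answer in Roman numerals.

DCCXCV = 795
DCVI = 606
795 + 606 = 1401

MCDI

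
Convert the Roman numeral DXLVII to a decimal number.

DXLVII: D=500, XL=40, V=5, I=1, I=1
500 + 40 + 5 + 1 + 1 = 547

547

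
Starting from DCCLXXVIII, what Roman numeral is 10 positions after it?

DCCLXXVIII = 778
778 + 10 = 788

DCCLXXXVIII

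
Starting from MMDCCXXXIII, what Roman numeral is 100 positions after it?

MMDCCXXXIII = 2733
2733 + 100 = 2833

MMDCCCXXXIII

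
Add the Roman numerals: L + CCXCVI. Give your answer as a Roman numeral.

L = 50
CCXCVI = 296
50 + 296 = 346

CCCXLVI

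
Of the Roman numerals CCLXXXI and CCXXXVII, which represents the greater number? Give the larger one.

CCLXXXI = 281
CCXXXVII = 237
281 is larger

CCLXXXI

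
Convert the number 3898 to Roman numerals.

Convert 3898 to Roman numerals:
  3898 contains 3×1000 (MMM)
  898 contains 1×500 (D)
  398 contains 3×100 (CCC)
  98 contains 1×90 (XC)
  8 contains 1×5 (V)
  3 contains 3×1 (III)

MMMDCCCXCVIII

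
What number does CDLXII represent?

CDLXII: CD=400, L=50, X=10, I=1, I=1
400 + 50 + 10 + 1 + 1 = 462

462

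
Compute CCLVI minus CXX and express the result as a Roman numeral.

CCLVI = 256
CXX = 120
256 - 120 = 136

CXXXVI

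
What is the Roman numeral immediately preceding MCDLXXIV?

MCDLXXIV = 1474; previous is 1473

MCDLXXIII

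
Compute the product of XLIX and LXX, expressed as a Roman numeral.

XLIX = 49
LXX = 70
49 × 70 = 3430

MMMCDXXX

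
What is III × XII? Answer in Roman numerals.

III = 3
XII = 12
3 × 12 = 36

XXXVI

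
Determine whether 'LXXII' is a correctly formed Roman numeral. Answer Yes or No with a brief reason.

'LXXII': Check the rules: uses only the symbols I, V, X, L, C, D, M; no symbol is repeated more than three times in a row; V, L and D each appear at most once; no smaller symbol precedes a larger one (values never increase from left to right). Value: L (50) + X (10) + X (10) + I (1) + I (1) = 72. So it is a valid standard Roman numeral.

Yes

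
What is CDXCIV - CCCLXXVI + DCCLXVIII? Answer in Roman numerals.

CDXCIV = 494, CCCLXXVI = 376, DCCLXVIII = 768
494 - 376 = 118
118 + 768 = 886

DCCCLXXXVI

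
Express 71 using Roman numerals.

Convert 71 to Roman numerals:
  71 contains 1×50 (L)
  21 contains 2×10 (XX)
  1 contains 1×1 (I)

LXXI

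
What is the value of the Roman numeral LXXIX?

LXXIX: L=50, X=10, X=10, IX=9
50 + 10 + 10 + 9 = 79

79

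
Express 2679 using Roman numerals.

Convert 2679 to Roman numerals:
  2679 contains 2×1000 (MM)
  679 contains 1×500 (D)
  179 contains 1×100 (C)
  79 contains 1×50 (L)
  29 contains 2×10 (XX)
  9 contains 1×9 (IX)

MMDCLXXIX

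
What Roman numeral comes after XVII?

XVII = 17, so the next integer is 17 + 1 = 18

XVIII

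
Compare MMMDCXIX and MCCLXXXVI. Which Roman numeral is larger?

MMMDCXIX = 3619
MCCLXXXVI = 1286
3619 is larger

MMMDCXIX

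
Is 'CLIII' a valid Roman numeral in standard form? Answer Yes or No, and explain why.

'CLIII': Check the rules: uses only the symbols I, V, X, L, C, D, M; no symbol is repeated more than three times in a row; V, L and D each appear at most once; no smaller symbol precedes a larger one (values never increase from left to right). Value: C (100) + L (50) + I (1) + I (1) + I (1) = 153. So it is a valid standard Roman numeral.

Yes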